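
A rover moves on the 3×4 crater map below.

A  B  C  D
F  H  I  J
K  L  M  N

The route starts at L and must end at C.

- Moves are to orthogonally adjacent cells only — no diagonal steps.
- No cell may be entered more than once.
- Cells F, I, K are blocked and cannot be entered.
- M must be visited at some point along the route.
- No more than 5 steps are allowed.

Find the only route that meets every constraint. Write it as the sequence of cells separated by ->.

The budget equals the shortest possible length, so every move has to be on a shortest route through the required cells.
Route from L: right 2 to N, up 2 to D, left 1 to C — 5 moves in all.
Check: all required cells visited; 5 ≤ 5 moves.

L -> M -> N -> J -> D -> C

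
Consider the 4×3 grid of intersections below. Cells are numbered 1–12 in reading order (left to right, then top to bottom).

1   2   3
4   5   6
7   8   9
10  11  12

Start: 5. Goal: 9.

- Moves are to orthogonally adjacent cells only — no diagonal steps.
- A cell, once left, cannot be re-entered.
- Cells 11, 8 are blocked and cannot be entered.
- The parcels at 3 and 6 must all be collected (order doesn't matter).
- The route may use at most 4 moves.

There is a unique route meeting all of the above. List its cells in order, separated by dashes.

The 4-move cap with required stops at 3, 6 leaves no slack for detours.
Route from 5: up 1 to 2, right 1 to 3, down 2 to 9 — 4 moves in all.
Check: all required cells visited; 4 ≤ 4 moves.

5 - 2 - 3 - 6 - 9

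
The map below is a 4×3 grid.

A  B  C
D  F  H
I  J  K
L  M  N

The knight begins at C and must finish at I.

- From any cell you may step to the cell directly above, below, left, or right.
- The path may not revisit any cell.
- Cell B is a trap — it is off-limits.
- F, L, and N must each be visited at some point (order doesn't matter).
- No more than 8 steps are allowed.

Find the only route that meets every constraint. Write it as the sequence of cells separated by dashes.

The budget equals the shortest possible length, so every move has to be on a shortest route through the required cells.
Route from C: down 1 to H, left 1 to F, down 1 to J, right 1 to K, down 1 to N, left 2 to L, up 1 to I — 8 moves in all.
Check: all required cells visited; 8 ≤ 8 moves.

C - H - F - J - K - N - M - L - I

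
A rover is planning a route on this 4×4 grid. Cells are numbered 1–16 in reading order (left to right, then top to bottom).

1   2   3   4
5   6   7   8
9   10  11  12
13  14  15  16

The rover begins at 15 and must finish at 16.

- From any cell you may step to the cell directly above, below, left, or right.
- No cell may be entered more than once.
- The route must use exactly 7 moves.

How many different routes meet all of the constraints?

6

Need simple routes of exactly 7 moves from 15 to 16 (Manhattan distance 1, so 3 moves are spent on a detour and 3 undoing it).
Enumerating: 15 11 7 3 4 8 12 16 | 15 11 10 6 7 8 12 16 | 15 14 10 6 7 11 12 16 | 15 14 10 6 7 8 12 16 | 15 14 10 11 7 8 12 16 | 15 14 13 9 10 11 12 16.
That gives 6 routes.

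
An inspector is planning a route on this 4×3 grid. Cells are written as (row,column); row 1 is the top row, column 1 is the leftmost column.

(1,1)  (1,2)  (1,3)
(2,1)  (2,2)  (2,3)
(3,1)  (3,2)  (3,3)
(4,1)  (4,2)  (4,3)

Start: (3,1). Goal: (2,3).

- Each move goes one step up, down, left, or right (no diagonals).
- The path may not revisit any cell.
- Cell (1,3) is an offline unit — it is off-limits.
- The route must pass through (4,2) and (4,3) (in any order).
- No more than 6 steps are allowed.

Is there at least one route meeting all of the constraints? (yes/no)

One route that works: (3,1) → (4,1) → (4,2) → (4,3) → (3,3) → (2,3).

yes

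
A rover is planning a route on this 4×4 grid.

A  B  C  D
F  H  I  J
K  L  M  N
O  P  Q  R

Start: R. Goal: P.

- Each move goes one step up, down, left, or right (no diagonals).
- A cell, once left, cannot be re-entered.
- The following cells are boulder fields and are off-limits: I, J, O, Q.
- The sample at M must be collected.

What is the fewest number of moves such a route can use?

Any route passes through M somewhere between R and P. Summing Manhattan distances along the two legs (R → M → P) gives a lower bound of 2 + 2 = 4 moves.
A route of 4 moves achieves this: R → N → M → L → P.
Since 4 matches the lower bound, it is optimal.

4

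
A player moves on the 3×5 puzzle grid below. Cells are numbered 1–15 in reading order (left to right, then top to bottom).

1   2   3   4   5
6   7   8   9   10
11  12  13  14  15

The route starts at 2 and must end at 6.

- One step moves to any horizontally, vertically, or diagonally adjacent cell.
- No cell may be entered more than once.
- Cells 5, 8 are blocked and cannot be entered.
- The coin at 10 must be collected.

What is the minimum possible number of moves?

Any route passes through 10 somewhere between 2 and 6. Summing Chebyshev distances along the two legs (2 → 10 → 6) gives a lower bound of 3 + 4 = 7 moves.
A route of 7 moves achieves this: 2 → 3 → 4 → 10 → 9 → 13 → 7 → 6.
Since 7 matches the lower bound, it is optimal.

7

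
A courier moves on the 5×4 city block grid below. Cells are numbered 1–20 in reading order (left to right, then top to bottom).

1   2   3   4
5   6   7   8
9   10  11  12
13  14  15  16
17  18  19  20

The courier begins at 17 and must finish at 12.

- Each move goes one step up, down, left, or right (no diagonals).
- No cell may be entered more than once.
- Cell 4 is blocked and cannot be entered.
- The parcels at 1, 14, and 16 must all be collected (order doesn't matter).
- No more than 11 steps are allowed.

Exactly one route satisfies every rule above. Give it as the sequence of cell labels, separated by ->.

17 -> 13 -> 9 -> 5 -> 1 -> 2 -> 6 -> 10 -> 14 -> 15 -> 16 -> 12

Any route must reach 1, 14, and 16 and still end at 12 within 11 moves, so the order of the required stops is forced.
Route from 17: up 4 to 1, right 1 to 2, down 3 to 14, right 2 to 16, up 1 to 12 — 11 moves in all.
Check: all required cells visited; 11 ≤ 11 moves.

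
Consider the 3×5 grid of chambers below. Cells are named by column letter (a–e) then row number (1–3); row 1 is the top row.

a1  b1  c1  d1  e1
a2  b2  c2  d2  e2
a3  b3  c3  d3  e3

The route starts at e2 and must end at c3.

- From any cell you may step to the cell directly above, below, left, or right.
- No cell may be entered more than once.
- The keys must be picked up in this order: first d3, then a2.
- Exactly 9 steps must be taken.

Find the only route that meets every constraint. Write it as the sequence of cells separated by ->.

The waypoints must appear in the order d3, a2, with no cell reused.
Route from e2: down to e3, left to d3, up to d2, 3× left (reaching a2), down to a3, 2× right (reaching c3) — 9 moves in all.
Check: order respected (d3 at step 2, a2 at step 6); 9 moves as required.

e2 -> e3 -> d3 -> d2 -> c2 -> b2 -> a2 -> a3 -> b3 -> c3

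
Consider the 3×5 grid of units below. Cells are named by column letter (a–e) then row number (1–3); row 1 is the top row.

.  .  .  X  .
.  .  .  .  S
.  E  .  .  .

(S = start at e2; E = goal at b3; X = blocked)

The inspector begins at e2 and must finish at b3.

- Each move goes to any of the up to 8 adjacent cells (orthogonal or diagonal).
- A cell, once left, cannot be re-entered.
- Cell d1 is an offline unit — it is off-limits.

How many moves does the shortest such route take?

With diagonal moves allowed, the Chebyshev distance max(|Δrow|,|Δcol|) from e2 to b3 is 3, so at least 3 moves are needed.
A route of 3 moves achieves this: e2 → d2 → c2 → b3.
Since 3 matches the lower bound, it is optimal.

3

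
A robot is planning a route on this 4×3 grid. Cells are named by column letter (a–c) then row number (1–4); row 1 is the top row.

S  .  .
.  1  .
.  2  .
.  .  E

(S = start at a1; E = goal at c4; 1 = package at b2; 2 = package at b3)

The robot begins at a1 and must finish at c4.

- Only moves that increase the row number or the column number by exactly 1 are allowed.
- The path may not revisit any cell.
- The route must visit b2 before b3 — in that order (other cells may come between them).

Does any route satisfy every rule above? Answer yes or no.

yes

One route that works: a1 → a2 → b2 → b3 → b4 → c4.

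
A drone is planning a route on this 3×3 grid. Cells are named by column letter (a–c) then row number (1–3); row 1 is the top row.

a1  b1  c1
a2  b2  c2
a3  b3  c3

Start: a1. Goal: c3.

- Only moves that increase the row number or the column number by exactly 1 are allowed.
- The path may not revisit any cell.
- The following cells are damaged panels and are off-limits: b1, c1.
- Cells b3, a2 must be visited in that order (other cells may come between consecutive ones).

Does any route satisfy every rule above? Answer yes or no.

a2 lies above b3, so going from b3 to a2 would need an upward move — but moves only go right/down, so b3 cannot be visited before a2.

no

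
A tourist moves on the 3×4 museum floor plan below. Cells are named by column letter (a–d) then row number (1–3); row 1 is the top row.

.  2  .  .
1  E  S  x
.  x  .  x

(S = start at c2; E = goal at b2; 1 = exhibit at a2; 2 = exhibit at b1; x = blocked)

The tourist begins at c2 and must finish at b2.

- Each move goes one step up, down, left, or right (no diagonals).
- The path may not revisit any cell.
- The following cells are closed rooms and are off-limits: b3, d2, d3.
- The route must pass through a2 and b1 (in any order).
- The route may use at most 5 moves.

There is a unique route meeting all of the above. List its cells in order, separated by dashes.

c2 - c1 - b1 - a1 - a2 - b2

Any route must reach a2 and b1 and still end at b2 within 5 moves, so the order of the required stops is forced.
Route from c2: up to c1, 2× left (reaching a1), down to a2, right to b2 — 5 moves in all.
Check: all required cells visited; 5 ≤ 5 moves.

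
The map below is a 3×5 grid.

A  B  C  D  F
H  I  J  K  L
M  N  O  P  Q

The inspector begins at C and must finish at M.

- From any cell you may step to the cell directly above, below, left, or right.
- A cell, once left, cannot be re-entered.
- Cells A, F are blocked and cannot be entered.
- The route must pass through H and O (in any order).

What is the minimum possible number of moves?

Any route passes through H and O in some order between C and M. Summing Manhattan distances along each leg and taking the cheapest ordering (C → O → H → M) gives a lower bound of 2 + 3 + 1 = 6 moves.
A route of 6 moves achieves this: C → J → O → N → I → H → M.
Since 6 matches the lower bound, it is optimal.

6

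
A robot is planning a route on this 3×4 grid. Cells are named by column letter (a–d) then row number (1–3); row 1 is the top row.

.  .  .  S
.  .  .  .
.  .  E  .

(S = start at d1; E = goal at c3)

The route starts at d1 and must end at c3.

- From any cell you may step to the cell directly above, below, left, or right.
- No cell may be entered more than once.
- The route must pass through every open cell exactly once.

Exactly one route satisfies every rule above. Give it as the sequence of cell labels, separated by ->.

d1 -> c1 -> b1 -> a1 -> a2 -> a3 -> b3 -> b2 -> c2 -> d2 -> d3 -> c3

Need to visit all 12 open cells exactly once, starting at d1 and ending at c3.
Route from d1: 3× left (reaching a1), 2× down (reaching a3), right to b3, up to b2, 2× right (reaching d2), down to d3, left to c3 — 11 moves in all.
Check: all 12 open cells covered.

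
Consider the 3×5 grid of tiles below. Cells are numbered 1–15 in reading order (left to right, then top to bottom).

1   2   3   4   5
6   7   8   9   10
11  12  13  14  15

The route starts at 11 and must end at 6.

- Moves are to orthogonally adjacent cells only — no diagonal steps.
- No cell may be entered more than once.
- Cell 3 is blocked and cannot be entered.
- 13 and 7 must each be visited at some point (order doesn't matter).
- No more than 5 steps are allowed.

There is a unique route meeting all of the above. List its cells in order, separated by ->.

11 -> 12 -> 13 -> 8 -> 7 -> 6

The budget equals the shortest possible length, so every move has to be on a shortest route through the required cells.
Route from 11: 2× right (reaching 13), up to 8, 2× left (reaching 6) — 5 moves in all.
Check: all required cells visited; 5 ≤ 5 moves.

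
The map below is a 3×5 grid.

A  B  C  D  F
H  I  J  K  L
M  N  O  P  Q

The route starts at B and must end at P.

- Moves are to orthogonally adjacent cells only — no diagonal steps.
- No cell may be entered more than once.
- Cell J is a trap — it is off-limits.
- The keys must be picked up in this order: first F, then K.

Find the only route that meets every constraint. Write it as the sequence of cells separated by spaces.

The waypoints must appear in the order F, K, with no cell reused.
Route from B: right 3 to F, down 1 to L, left 1 to K, down 1 to P — 6 moves in all.
Check: order respected (F at step 3, K at step 5).

B C D F L K P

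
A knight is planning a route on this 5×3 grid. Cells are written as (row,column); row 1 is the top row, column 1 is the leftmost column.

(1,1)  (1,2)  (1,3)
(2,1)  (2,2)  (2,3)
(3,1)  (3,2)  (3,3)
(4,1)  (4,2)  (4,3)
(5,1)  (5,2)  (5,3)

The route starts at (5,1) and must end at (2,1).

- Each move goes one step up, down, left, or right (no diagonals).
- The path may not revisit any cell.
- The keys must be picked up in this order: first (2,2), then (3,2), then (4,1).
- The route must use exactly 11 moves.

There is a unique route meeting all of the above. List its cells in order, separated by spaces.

The waypoints must appear in the order (2,2), (3,2), (4,1), with no cell reused.
Route from (5,1): 2× right (reaching (5,3)), 3× up (reaching (2,3)), left to (2,2), 2× down (reaching (4,2)), left to (4,1), 2× up (reaching (2,1)) — 11 moves in all.
Check: order respected ((2,2) at step 6, (3,2) at step 7, (4,1) at step 9); 11 moves as required.

(5,1) (5,2) (5,3) (4,3) (3,3) (2,3) (2,2) (3,2) (4,2) (4,1) (3,1) (2,1)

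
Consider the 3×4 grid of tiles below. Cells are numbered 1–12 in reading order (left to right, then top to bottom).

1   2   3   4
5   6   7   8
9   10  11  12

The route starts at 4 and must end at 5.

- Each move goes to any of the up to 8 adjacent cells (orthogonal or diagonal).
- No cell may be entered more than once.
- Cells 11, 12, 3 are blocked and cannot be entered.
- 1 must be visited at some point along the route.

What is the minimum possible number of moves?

4

Any route passes through 1 somewhere between 4 and 5. Summing Chebyshev distances along the two legs (4 → 1 → 5) gives a lower bound of 3 + 1 = 4 moves.
A route of 4 moves achieves this: 4 → 7 → 2 → 1 → 5.
Since 4 matches the lower bound, it is optimal.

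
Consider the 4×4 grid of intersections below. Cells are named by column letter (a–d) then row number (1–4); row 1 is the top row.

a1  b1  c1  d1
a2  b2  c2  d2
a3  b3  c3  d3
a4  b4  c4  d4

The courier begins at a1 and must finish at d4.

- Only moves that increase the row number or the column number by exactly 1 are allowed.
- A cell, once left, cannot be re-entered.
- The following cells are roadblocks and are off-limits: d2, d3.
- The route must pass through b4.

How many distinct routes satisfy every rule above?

4

A right/down-only route from a1 to d4 makes exactly 3 down-moves and 3 right-moves in some order.
With no other constraints that would be C(6,3) = 20 routes.
Split at b4 and multiply the segment counts (each segment already excludes blocked cells): a1→b4: 4; b4→d4: 1; product = 4.
That gives 4 routes.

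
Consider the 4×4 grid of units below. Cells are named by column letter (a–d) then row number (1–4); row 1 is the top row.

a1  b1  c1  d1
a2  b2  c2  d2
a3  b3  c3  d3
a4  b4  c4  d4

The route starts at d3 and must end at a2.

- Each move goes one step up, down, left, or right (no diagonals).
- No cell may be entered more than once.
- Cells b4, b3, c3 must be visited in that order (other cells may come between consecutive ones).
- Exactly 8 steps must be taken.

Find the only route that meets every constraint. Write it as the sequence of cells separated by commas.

The waypoints must appear in the order b4, b3, c3, with no cell reused.
Route from d3: down to d4, 2× left (reaching b4), up to b3, right to c3, up to c2, 2× left (reaching a2) — 8 moves in all.
Check: order respected (b4 at step 3, b3 at step 4, c3 at step 5); 8 moves as required.

d3, d4, c4, b4, b3, c3, c2, b2, a2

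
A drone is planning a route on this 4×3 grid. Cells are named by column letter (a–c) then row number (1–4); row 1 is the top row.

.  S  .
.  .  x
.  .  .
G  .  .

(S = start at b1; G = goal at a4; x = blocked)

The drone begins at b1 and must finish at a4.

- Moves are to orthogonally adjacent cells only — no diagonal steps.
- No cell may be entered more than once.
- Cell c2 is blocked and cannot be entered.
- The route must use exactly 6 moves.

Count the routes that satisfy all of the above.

Need simple routes of exactly 6 moves from b1 to a4 (Manhattan distance 4, so 1 moves are spent on a detour and 1 undoing it).
Enumerating: b1 b2 b3 c3 c4 b4 a4 | b1 b2 a2 a3 b3 b4 a4 | b1 a1 a2 a3 b3 b4 a4 | b1 a1 a2 b2 b3 b4 a4 | b1 a1 a2 b2 b3 a3 a4.
That gives 5 routes.

5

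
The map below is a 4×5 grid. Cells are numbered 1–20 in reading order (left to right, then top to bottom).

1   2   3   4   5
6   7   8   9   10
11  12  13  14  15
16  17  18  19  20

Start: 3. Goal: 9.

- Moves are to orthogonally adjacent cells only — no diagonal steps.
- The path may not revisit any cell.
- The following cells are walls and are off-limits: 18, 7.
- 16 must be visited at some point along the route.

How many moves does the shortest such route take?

Any route passes through 16 somewhere between 3 and 9. Summing Manhattan distances along the two legs (3 → 16 → 9) gives a lower bound of 5 + 5 = 10 moves.
A route of 10 moves achieves this: 3 → 2 → 1 → 6 → 11 → 16 → 17 → 12 → 13 → 8 → 9.
Since 10 matches the lower bound, it is optimal.

10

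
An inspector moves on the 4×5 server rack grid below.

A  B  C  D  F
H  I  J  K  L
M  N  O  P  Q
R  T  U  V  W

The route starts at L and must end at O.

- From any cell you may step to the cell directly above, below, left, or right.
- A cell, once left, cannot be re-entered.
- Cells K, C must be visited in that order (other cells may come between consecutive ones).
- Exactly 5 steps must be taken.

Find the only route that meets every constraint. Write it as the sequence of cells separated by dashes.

The waypoints must appear in the order K, C, with no cell reused.
Route from L: left to K, up to D, left to C, 2× down (reaching O) — 5 moves in all.
Check: order respected (K at step 1, C at step 3); 5 moves as required.

L - K - D - C - J - O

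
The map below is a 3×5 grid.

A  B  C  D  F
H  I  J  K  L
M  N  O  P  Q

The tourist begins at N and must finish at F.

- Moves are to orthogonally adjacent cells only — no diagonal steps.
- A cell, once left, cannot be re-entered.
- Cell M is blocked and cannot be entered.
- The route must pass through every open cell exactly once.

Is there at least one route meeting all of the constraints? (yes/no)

One route that works: N → I → H → A → B → C → J → O → P → Q → L → K → D → F.

yes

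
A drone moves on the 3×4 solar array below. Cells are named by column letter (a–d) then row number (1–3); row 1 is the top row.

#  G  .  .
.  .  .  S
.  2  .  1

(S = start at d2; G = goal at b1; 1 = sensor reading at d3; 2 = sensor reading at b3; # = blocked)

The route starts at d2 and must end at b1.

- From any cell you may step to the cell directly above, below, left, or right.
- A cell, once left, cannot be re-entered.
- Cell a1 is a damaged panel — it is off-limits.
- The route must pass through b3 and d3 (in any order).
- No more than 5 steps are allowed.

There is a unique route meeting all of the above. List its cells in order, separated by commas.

d2, d3, c3, b3, b2, b1

The budget equals the shortest possible length, so every move has to be on a shortest route through the required cells.
Route from d2: down 1 to d3, left 2 to b3, up 2 to b1 — 5 moves in all.
Check: all required cells visited; 5 ≤ 5 moves.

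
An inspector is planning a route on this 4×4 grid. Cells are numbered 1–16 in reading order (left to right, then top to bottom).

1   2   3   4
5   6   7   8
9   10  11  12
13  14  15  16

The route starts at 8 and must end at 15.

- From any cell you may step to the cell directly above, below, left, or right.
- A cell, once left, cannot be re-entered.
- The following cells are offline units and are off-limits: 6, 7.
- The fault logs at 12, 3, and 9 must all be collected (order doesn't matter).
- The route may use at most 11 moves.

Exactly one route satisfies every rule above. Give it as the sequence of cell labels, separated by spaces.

Any route must reach 12, 3, and 9 and still end at 15 within 11 moves, so the order of the required stops is forced.
Route from 8: up to 4, 3× left (reaching 1), 2× down (reaching 9), 3× right (reaching 12), down to 16, left to 15 — 11 moves in all.
Check: all required cells visited; 11 ≤ 11 moves.

8 4 3 2 1 5 9 10 11 12 16 15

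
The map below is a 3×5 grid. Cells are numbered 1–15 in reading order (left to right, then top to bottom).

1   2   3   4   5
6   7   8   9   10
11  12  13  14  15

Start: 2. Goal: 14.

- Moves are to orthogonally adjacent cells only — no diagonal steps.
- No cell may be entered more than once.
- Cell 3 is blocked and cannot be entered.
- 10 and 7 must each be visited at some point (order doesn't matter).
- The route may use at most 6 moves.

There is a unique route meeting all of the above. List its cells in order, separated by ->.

2 -> 7 -> 8 -> 9 -> 10 -> 15 -> 14

The 6-move cap with required stops at 10, 7 leaves no slack for detours.
Route from 2: down to 7, 3× right (reaching 10), down to 15, left to 14 — 6 moves in all.
Check: all required cells visited; 6 ≤ 6 moves.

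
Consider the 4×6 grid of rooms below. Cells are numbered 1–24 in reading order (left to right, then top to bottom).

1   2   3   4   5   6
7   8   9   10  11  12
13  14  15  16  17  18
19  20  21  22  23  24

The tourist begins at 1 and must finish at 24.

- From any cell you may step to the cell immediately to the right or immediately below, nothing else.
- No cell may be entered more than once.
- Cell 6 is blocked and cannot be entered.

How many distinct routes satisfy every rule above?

55

A right/down-only route from 1 to 24 makes exactly 3 down-moves and 5 right-moves in some order.
With no other constraints that would be C(8,3) = 56 routes.
Subtract routes through each blocked cell (inclusion–exclusion for overlaps): − through 6: 1 → 55.
That gives 55 routes.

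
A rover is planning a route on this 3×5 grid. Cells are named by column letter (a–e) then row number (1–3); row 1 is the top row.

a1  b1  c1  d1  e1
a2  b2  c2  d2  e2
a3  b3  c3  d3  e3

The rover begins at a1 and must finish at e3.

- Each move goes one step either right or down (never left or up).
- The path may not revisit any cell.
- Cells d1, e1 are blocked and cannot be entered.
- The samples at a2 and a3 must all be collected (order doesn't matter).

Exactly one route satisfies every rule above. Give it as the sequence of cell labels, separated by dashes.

Moves only go right or down, so the column and row indices never decrease.
Route from a1: 2× down (reaching a3), 4× right (reaching e3) — 6 moves in all.
Check: all required cells visited.

a1 - a2 - a3 - b3 - c3 - d3 - e3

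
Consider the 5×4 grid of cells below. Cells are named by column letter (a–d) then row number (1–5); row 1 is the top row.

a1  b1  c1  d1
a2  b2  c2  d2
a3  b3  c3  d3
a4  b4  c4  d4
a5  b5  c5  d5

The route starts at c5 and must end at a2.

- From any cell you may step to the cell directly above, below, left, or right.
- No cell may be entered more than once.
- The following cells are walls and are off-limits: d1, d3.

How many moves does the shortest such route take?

The Manhattan distance from c5 to a2 is |5−2| + |3−1| = 5, so at least 5 moves are needed.
A route of 5 moves achieves this: c5 → c4 → c3 → c2 → b2 → a2.
Since 5 matches the lower bound, it is optimal.

5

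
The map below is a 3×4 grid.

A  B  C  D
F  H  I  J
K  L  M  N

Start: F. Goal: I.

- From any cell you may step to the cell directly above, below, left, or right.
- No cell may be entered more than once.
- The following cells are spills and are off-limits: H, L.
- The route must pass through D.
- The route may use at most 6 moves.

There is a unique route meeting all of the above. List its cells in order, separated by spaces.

F A B C D J I

The 6-move cap with required stops at D leaves no slack for detours.
Route from F: up 1 to A, right 3 to D, down 1 to J, left 1 to I — 6 moves in all.
Check: all required cells visited; 6 ≤ 6 moves.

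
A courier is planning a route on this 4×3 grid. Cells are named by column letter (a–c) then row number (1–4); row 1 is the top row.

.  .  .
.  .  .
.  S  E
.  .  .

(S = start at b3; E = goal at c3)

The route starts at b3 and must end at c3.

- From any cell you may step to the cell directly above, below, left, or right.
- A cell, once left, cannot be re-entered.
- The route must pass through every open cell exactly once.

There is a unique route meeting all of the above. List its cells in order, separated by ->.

b3 -> b2 -> c2 -> c1 -> b1 -> a1 -> a2 -> a3 -> a4 -> b4 -> c4 -> c3

Need to visit all 12 open cells exactly once, starting at b3 and ending at c3.
Cell c4 has only two open neighbours (c3 and b4), so the path must pass straight through it: one of those is the cell it's entered from and the other is where it exits.
Route from b3: up to b2, right to c2, up to c1, 2× left (reaching a1), 3× down (reaching a4), 2× right (reaching c4), up to c3 — 11 moves in all.
Check: all 12 open cells covered.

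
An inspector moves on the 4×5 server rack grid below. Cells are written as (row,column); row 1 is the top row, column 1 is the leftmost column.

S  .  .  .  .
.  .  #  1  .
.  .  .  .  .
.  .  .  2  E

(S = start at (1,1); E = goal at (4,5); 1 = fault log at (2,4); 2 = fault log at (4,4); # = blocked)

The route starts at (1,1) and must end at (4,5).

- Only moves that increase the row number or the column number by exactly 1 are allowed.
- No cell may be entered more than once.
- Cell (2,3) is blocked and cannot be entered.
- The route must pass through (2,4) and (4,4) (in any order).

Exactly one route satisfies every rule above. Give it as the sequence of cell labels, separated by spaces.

Moves only go right or down, so the column and row indices never decrease.
Route from (1,1): 3× right (reaching (1,4)), 3× down (reaching (4,4)), right to (4,5) — 7 moves in all.
Check: all required cells visited.

(1,1) (1,2) (1,3) (1,4) (2,4) (3,4) (4,4) (4,5)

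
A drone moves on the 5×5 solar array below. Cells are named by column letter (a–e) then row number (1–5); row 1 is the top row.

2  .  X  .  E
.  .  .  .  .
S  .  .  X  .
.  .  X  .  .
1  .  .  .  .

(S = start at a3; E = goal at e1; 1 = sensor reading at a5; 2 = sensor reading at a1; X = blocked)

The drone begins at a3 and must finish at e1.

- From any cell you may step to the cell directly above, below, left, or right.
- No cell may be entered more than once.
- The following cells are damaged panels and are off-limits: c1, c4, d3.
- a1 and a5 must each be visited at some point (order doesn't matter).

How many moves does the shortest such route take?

Any route passes through a1 and a5 in some order between a3 and e1. Summing Manhattan distances along each leg and taking the cheapest ordering (a3 → a5 → a1 → e1) gives a lower bound of 2 + 4 + 4 = 10 moves.
That bound ignores the blocked cells. Measuring each leg by the fewest moves that actually steer around them (a3→a5: 2; a5→a1: 4; a1→e1: 6) raises the lower bound to 12.
The shortest route satisfying every rule uses 16 moves: a3 → a2 → a1 → b1 → b2 → b3 → b4 → a4 → a5 → b5 → c5 → d5 → d4 → e4 → e3 → e2 → e1.
The no-revisit rule (legs can't share cells) pushes the minimum above the 12-move bound; an exhaustive check rules out every length from 12 to 15 (on a 4-connected grid the length of any start-to-goal walk has the same parity as the Manhattan bound, so only lengths 12, 14, 16, … need checking), leaving 16 as the minimum.

16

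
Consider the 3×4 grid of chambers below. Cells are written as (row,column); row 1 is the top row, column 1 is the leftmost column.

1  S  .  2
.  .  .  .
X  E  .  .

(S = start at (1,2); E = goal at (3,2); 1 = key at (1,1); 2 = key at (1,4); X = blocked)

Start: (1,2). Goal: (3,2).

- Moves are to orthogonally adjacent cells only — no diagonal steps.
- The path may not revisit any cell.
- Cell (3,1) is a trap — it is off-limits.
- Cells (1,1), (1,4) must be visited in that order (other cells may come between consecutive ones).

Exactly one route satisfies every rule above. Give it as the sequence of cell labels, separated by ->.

The waypoints must appear in the order (1,1), (1,4), with no cell reused.
Route from (1,2): left 1 to (1,1), down 1 to (2,1), right 2 to (2,3), up 1 to (1,3), right 1 to (1,4), down 2 to (3,4), left 2 to (3,2) — 10 moves in all.
Check: order respected (1 at step 1, 2 at step 6).

(1,2) -> (1,1) -> (2,1) -> (2,2) -> (2,3) -> (1,3) -> (1,4) -> (2,4) -> (3,4) -> (3,3) -> (3,2)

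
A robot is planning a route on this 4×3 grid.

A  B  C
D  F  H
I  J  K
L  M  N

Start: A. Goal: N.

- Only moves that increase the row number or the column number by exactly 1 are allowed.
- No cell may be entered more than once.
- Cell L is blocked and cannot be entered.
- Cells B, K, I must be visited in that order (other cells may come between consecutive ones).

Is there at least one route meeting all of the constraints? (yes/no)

no

I lies to the left of K, so going from K to I would need a leftward move — but moves only go right/down, so K cannot be visited before I.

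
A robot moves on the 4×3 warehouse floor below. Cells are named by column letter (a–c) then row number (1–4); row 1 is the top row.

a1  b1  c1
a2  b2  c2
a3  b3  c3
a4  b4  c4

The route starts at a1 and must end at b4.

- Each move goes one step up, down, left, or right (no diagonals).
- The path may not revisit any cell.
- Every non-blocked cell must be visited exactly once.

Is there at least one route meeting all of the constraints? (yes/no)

no

Colour the cells like a checkerboard: each orthogonal step flips colour, so a Hamiltonian route alternates colours. Here there are 6 cells of one colour and 6 of the other, with start on the same colour as the goal — the counts and endpoints can't be arranged into an alternating sequence of length 12, so no Hamiltonian route exists.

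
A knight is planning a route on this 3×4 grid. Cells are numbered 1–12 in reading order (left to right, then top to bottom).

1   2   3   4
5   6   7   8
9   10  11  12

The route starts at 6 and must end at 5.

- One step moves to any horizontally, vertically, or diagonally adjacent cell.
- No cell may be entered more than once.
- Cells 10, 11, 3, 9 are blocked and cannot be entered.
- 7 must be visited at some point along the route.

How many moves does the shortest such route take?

3

Any route passes through 7 somewhere between 6 and 5. Summing Chebyshev distances along the two legs (6 → 7 → 5) gives a lower bound of 1 + 2 = 3 moves.
A route of 3 moves achieves this: 6 → 7 → 2 → 5.
Since 3 matches the lower bound, it is optimal.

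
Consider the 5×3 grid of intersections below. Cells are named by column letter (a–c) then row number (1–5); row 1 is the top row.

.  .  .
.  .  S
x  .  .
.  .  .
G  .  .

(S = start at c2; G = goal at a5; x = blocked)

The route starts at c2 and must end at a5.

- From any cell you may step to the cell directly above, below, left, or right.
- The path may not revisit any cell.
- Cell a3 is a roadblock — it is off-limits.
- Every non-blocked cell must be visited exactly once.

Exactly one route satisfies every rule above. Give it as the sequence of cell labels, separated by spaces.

Need to visit all 14 open cells exactly once, starting at c2 and ending at a5.
Cell a2 has only two open neighbours (a1 and b2), so the path must pass straight through it: one of those is the cell it's entered from and the other is where it exits.
Route from c2: up to c1, 2× left (reaching a1), down to a2, right to b2, down to b3, right to c3, 2× down (reaching c5), left to b5, up to b4, left to a4, down to a5 — 13 moves in all.
Check: all 14 open cells covered.

c2 c1 b1 a1 a2 b2 b3 c3 c4 c5 b5 b4 a4 a5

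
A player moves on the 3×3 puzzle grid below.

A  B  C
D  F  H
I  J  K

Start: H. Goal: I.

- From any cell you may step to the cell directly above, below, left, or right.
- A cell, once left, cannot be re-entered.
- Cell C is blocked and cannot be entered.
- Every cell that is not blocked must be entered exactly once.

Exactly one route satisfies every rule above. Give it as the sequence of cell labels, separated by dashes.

Need to visit all 8 open cells exactly once, starting at H and ending at I.
Cell B has only two open neighbours (F and A), so the path must pass straight through it: one of those is the cell it's entered from and the other is where it exits.
Route from H: down 1 to K, left 1 to J, up 2 to B, left 1 to A, down 2 to I — 7 moves in all.
Check: all 8 open cells covered.

H - K - J - F - B - A - D - I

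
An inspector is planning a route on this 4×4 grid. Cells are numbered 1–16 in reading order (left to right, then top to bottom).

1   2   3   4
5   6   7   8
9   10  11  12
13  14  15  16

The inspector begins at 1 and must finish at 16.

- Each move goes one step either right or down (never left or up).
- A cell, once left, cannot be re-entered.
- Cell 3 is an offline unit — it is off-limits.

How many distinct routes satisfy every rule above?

A right/down-only route from 1 to 16 makes exactly 3 down-moves and 3 right-moves in some order.
With no other constraints that would be C(6,3) = 20 routes.
Subtract routes through each blocked cell (inclusion–exclusion for overlaps): − through 3: 4 → 16.
That gives 16 routes.

16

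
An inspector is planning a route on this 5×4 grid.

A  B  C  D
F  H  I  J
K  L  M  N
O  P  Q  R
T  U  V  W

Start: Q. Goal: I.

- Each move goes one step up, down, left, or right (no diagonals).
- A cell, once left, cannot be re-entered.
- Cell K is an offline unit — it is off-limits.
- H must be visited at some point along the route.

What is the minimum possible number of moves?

Any route passes through H somewhere between Q and I. Summing Manhattan distances along the two legs (Q → H → I) gives a lower bound of 3 + 1 = 4 moves.
A route of 4 moves achieves this: Q → M → L → H → I.
Since 4 matches the lower bound, it is optimal.

4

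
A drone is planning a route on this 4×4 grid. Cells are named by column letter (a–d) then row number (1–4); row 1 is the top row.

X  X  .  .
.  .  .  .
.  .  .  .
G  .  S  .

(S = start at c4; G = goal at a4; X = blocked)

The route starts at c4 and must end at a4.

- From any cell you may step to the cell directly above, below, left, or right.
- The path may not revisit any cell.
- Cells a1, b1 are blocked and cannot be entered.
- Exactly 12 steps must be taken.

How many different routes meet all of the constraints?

4

Need simple routes of exactly 12 moves from c4 to a4 (Manhattan distance 2, so 5 moves are spent on a detour and 5 undoing it).
Enumerating: c4 c3 d3 d2 d1 c1 c2 b2 a2 a3 b3 b4 a4 | c4 b4 b3 c3 d3 d2 d1 c1 c2 b2 a2 a3 a4 | c4 d4 d3 d2 d1 c1 c2 c3 b3 b2 a2 a3 a4 | c4 d4 d3 d2 d1 c1 c2 b2 a2 a3 b3 b4 a4.
That gives 4 routes.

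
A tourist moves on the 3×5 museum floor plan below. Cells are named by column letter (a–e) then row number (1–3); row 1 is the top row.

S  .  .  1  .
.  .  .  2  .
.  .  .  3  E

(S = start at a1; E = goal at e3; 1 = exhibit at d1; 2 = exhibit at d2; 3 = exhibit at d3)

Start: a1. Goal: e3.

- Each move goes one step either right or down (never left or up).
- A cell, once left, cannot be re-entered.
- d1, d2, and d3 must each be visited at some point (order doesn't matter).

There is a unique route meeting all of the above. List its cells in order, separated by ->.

a1 -> b1 -> c1 -> d1 -> d2 -> d3 -> e3

Moves only go right or down, so the column and row indices never decrease.
Route from a1: right 3 to d1, down 2 to d3, right 1 to e3 — 6 moves in all.
Check: all required cells visited.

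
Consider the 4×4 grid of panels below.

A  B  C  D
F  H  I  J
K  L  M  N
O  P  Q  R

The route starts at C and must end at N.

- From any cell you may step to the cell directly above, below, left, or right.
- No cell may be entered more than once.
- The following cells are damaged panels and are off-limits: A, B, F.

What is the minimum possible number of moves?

3

The Manhattan distance from C to N is |1−3| + |3−4| = 3, so at least 3 moves are needed.
A route of 3 moves achieves this: C → I → M → N.
Since 3 matches the lower bound, it is optimal.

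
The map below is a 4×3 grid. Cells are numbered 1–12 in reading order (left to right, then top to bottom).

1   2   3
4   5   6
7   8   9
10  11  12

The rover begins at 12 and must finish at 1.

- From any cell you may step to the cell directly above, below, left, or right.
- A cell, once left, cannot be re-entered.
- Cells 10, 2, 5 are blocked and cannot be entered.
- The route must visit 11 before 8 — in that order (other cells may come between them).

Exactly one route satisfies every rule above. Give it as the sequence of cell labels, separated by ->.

12 -> 11 -> 8 -> 7 -> 4 -> 1

The waypoints must appear in the order 11, 8, with no cell reused.
Route from 12: left 1 to 11, up 1 to 8, left 1 to 7, up 2 to 1 — 5 moves in all.
Check: order respected (11 at step 1, 8 at step 2).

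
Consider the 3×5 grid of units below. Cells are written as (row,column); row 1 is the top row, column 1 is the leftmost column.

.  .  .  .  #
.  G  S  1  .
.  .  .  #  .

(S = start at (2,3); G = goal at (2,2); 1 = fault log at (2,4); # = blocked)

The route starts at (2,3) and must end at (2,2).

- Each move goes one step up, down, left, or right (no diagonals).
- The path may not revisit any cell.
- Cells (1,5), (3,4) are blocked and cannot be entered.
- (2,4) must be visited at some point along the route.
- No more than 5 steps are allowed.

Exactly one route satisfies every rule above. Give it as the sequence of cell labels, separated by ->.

Any route must reach (2,4) and still end at (2,2) within 5 moves, so the order of the required stops is forced.
Route from (2,3): right to (2,4), up to (1,4), 2× left (reaching (1,2)), down to (2,2) — 5 moves in all.
Check: all required cells visited; 5 ≤ 5 moves.

(2,3) -> (2,4) -> (1,4) -> (1,3) -> (1,2) -> (2,2)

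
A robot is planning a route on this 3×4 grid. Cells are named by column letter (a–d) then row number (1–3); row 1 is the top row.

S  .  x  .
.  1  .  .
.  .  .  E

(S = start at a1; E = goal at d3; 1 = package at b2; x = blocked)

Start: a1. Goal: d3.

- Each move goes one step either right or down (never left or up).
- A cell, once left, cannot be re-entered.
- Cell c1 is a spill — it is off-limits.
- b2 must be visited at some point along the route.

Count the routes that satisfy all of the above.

6

A right/down-only route from a1 to d3 makes exactly 2 down-moves and 3 right-moves in some order.
With no other constraints that would be C(5,2) = 10 routes.
Split at b2 and multiply the segment counts (each segment already excludes blocked cells): a1→b2: 2; b2→d3: 3; product = 6.
That gives 6 routes.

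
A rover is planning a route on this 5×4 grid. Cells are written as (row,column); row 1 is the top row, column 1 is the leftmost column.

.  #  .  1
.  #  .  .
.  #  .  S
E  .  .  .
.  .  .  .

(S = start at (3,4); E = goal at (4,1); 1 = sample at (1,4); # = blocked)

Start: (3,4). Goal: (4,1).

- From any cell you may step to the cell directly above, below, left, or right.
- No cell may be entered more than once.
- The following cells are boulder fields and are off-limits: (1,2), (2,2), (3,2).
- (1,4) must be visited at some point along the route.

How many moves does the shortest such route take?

8

Any route passes through (1,4) somewhere between (3,4) and (4,1). Summing Manhattan distances along the two legs ((3,4) → (1,4) → (4,1)) gives a lower bound of 2 + 6 = 8 moves.
A route of 8 moves achieves this: (3,4) → (2,4) → (1,4) → (1,3) → (2,3) → (3,3) → (4,3) → (4,2) → (4,1).
Since 8 matches the lower bound, it is optimal.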